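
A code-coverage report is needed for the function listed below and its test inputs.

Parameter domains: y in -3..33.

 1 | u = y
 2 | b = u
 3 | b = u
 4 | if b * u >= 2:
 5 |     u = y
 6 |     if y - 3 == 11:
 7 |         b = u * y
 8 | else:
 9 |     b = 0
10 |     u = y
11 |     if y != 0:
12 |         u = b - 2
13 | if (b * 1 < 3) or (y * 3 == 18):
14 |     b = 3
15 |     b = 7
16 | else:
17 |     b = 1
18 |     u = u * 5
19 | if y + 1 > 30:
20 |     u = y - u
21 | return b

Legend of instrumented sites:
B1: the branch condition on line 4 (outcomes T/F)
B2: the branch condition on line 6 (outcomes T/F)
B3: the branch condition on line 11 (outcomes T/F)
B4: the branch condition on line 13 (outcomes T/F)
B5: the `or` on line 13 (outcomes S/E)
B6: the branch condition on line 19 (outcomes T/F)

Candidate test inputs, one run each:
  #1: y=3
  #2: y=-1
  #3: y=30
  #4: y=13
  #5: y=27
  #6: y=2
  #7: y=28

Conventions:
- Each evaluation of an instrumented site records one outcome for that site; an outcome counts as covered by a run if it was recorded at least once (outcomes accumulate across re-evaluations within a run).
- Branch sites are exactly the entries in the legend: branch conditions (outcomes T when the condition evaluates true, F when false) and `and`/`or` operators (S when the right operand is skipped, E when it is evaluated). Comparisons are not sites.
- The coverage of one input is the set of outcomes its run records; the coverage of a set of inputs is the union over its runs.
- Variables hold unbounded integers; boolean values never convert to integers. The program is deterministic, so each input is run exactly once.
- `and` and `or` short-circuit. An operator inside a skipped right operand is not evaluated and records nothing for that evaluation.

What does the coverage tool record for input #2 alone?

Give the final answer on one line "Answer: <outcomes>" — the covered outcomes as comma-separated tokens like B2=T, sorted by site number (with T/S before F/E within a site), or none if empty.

Simulating input #2 (y=-1) step by step:
  B1->F, B3->T, B5->S, B4->T, B6->F
collecting distinct outcomes: B1=F, B3=T, B4=T, B5=S, B6=F

Answer: B1=F, B3=T, B4=T, B5=S, B6=F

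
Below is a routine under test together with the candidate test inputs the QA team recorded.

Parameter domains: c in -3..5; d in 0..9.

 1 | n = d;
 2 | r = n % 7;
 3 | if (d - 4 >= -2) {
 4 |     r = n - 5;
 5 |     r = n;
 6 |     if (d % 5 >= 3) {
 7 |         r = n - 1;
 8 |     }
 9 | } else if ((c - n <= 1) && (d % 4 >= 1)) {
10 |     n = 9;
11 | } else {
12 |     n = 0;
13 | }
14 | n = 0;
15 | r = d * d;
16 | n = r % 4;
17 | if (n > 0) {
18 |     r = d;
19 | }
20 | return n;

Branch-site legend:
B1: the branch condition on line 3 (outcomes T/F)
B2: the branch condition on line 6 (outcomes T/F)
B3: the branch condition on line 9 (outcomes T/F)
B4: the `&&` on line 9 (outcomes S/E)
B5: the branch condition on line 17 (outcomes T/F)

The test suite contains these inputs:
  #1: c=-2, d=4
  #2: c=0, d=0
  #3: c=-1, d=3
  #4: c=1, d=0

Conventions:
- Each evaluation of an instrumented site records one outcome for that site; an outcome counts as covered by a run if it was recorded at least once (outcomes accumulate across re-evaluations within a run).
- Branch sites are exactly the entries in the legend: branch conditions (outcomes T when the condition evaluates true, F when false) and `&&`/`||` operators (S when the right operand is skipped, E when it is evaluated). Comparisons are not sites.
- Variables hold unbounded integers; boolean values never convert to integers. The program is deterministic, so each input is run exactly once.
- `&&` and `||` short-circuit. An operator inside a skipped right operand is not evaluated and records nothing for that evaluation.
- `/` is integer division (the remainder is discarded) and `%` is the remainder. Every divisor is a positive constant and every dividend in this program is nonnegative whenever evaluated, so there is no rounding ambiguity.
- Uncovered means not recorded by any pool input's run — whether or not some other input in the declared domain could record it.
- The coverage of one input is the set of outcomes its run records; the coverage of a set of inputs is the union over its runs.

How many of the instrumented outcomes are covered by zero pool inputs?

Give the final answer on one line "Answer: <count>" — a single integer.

input #1 (c=-2, d=4): events B1->T, B2->T, B5->F; covers B1=T, B2=T, B5=F
input #2 (c=0, d=0): events B1->F, B4->E, B3->F, B5->F; covers B1=F, B3=F, B4=E, B5=F
input #3 (c=-1, d=3): events B1->T, B2->T, B5->T; covers B1=T, B2=T, B5=T
input #4 (c=1, d=0): events B1->F, B4->E, B3->F, B5->F; covers B1=F, B3=F, B4=E, B5=F
union over the pool: B1=T, B1=F, B2=T, B3=F, B4=E, B5=T, B5=F
uncovered (3 of 10): B2=F, B3=T, B4=S

Answer: 3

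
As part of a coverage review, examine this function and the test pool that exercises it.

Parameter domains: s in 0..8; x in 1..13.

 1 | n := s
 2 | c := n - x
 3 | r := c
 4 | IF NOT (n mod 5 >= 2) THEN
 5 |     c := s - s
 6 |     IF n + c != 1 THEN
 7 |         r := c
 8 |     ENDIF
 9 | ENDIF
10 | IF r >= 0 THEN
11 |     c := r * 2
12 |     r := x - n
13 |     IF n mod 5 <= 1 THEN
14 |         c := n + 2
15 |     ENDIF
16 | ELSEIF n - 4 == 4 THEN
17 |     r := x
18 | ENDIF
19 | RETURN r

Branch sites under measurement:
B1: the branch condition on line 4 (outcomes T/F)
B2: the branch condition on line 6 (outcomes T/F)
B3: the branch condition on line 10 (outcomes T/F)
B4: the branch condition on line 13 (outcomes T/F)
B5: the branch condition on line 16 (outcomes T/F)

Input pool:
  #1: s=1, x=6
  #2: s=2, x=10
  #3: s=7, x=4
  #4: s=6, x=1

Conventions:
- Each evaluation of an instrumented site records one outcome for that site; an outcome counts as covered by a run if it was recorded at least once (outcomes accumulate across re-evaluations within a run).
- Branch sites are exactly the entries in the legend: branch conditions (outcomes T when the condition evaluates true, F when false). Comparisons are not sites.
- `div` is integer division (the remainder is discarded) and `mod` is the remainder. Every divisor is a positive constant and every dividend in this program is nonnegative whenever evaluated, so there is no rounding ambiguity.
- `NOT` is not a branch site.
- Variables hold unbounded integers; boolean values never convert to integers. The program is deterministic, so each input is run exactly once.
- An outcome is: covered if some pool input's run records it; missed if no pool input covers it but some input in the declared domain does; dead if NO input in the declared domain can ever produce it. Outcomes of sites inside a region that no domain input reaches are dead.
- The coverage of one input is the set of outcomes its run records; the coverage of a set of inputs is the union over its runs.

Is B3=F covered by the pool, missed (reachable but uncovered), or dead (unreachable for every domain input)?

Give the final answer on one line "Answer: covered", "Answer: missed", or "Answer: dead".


B3=F is recorded by pool input(s) 1, 2 -> covered
Answer: covered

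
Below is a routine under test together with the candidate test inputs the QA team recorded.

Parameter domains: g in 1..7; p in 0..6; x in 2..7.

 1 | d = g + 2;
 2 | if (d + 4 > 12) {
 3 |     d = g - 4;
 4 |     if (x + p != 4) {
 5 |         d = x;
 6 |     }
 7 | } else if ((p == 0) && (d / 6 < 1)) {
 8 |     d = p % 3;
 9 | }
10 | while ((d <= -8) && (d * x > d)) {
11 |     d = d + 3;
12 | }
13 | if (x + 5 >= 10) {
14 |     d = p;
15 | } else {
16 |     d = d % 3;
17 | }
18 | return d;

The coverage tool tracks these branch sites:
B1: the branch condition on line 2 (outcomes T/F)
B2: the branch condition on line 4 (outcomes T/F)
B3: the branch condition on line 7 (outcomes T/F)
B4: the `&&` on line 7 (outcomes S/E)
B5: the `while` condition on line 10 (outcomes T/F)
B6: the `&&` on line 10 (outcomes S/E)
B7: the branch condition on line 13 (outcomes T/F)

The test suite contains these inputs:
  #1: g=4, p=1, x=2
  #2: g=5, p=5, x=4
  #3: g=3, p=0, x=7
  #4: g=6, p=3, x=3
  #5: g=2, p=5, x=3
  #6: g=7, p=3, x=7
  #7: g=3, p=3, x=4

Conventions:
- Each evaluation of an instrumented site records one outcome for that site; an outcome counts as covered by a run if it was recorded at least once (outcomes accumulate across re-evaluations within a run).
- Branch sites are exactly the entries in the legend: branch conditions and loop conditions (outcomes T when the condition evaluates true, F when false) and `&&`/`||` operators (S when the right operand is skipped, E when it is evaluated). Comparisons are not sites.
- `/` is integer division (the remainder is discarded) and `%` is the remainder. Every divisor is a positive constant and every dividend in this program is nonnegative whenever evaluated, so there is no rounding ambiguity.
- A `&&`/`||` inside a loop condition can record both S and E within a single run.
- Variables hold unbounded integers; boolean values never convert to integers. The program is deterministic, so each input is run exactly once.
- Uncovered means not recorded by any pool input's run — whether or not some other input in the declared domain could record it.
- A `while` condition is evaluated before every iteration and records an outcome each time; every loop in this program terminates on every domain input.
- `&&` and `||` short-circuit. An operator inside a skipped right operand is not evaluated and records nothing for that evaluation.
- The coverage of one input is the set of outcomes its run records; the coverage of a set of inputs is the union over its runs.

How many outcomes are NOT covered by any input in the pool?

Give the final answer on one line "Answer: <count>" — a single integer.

input #1, g=4, p=1, x=2: events B1->F, B4->S, B3->F, B6->S, B5->F, B7->F; outcomes B1=F, B3=F, B4=S, B5=F, B6=S, B7=F
input #2, g=5, p=5, x=4: events B1->F, B4->S, B3->F, B6->S, B5->F, B7->F; outcomes B1=F, B3=F, B4=S, B5=F, B6=S, B7=F
input #3, g=3, p=0, x=7: events B1->F, B4->E, B3->T, B6->S, B5->F, B7->T; outcomes B1=F, B3=T, B4=E, B5=F, B6=S, B7=T
input #4, g=6, p=3, x=3: events B1->F, B4->S, B3->F, B6->S, B5->F, B7->F; outcomes B1=F, B3=F, B4=S, B5=F, B6=S, B7=F
input #5, g=2, p=5, x=3: events B1->F, B4->S, B3->F, B6->S, B5->F, B7->F; outcomes B1=F, B3=F, B4=S, B5=F, B6=S, B7=F
input #6, g=7, p=3, x=7: events B1->T, B2->T, B6->S, B5->F, B7->T; outcomes B1=T, B2=T, B5=F, B6=S, B7=T
input #7, g=3, p=3, x=4: events B1->F, B4->S, B3->F, B6->S, B5->F, B7->F; outcomes B1=F, B3=F, B4=S, B5=F, B6=S, B7=F
union over the pool: B1=T, B1=F, B2=T, B3=T, B3=F, B4=S, B4=E, B5=F, B6=S, B7=T, B7=F
uncovered (3 of 14): B2=F, B5=T, B6=E

Answer: 3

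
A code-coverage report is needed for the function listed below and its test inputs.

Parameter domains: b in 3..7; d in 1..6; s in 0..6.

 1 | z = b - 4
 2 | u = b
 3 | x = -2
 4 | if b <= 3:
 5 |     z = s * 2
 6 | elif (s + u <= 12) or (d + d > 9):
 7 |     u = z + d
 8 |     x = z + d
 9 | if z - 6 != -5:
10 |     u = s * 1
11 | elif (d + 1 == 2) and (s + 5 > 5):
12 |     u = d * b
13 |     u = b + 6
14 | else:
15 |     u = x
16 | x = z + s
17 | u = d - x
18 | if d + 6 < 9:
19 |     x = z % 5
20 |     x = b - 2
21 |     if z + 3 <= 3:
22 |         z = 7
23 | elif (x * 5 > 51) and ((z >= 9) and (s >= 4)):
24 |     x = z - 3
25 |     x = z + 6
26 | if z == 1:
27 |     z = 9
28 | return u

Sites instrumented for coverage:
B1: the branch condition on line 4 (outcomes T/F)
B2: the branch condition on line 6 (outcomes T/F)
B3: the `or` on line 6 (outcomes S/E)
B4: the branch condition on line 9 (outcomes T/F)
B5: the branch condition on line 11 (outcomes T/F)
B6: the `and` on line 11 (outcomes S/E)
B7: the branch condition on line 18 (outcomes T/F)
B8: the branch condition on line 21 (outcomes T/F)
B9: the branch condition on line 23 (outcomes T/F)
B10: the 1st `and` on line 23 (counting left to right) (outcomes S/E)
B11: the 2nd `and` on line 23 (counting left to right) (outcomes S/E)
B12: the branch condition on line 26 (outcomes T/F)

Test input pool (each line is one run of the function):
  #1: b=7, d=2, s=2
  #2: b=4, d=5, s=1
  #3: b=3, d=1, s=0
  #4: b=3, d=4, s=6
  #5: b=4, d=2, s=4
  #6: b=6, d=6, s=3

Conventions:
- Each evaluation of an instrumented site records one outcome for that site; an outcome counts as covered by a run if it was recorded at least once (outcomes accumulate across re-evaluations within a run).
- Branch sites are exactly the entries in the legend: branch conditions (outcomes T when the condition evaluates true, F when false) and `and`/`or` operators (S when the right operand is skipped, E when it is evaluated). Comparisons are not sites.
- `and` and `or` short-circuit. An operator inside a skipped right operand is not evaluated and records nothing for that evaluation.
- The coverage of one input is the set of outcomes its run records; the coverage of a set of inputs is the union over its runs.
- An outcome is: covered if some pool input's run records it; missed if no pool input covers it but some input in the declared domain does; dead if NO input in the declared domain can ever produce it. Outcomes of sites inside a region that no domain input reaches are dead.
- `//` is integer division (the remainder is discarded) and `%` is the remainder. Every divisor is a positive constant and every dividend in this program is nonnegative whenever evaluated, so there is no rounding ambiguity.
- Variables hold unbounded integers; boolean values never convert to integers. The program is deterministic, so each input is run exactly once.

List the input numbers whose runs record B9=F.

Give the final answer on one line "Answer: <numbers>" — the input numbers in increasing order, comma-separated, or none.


input #1 (b=7, d=2, s=2): does not produce B9=F
input #2 (b=4, d=5, s=1): produces B9=F
input #3 (b=3, d=1, s=0): does not produce B9=F
input #4 (b=3, d=4, s=6): does not produce B9=F
input #5 (b=4, d=2, s=4): does not produce B9=F
input #6 (b=6, d=6, s=3): produces B9=F
Answer: 2, 6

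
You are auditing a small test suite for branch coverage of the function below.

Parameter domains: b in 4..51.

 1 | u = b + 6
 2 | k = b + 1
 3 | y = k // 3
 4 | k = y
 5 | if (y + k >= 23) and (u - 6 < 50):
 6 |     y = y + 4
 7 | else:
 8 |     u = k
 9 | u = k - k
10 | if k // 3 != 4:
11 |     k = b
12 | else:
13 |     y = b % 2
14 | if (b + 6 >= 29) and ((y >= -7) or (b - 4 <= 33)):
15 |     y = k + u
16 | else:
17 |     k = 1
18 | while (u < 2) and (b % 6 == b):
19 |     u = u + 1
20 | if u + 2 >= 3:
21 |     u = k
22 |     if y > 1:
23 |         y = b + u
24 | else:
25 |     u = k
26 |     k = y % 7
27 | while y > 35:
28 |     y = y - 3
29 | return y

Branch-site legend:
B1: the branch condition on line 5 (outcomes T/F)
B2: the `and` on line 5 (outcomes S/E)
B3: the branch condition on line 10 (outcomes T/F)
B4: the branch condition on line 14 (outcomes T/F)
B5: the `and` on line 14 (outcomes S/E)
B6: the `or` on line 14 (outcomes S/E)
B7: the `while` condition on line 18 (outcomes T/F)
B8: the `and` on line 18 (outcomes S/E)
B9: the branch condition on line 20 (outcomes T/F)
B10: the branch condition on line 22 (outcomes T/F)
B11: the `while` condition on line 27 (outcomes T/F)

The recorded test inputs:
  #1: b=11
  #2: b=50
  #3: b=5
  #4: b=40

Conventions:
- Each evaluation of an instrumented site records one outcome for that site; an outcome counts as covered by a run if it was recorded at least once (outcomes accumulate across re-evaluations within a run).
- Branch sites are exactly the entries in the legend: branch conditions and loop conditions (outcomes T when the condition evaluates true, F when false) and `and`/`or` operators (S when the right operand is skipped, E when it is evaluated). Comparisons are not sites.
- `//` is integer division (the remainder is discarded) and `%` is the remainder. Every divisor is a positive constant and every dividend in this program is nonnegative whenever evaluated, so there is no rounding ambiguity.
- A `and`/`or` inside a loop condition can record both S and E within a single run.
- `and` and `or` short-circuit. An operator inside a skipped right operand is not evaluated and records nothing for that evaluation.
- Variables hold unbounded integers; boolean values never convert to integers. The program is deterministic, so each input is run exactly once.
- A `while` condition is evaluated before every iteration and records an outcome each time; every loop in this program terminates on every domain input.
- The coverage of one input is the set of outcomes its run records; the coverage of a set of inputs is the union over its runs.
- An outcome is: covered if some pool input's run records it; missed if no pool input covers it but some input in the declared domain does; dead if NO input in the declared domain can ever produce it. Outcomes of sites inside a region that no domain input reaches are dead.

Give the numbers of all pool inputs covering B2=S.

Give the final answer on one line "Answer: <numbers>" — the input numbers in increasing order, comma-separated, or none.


input #1 (b=11): hits B2=S
input #2 (b=50): never hits B2=S
input #3 (b=5): hits B2=S
input #4 (b=40): never hits B2=S
Answer: 1, 3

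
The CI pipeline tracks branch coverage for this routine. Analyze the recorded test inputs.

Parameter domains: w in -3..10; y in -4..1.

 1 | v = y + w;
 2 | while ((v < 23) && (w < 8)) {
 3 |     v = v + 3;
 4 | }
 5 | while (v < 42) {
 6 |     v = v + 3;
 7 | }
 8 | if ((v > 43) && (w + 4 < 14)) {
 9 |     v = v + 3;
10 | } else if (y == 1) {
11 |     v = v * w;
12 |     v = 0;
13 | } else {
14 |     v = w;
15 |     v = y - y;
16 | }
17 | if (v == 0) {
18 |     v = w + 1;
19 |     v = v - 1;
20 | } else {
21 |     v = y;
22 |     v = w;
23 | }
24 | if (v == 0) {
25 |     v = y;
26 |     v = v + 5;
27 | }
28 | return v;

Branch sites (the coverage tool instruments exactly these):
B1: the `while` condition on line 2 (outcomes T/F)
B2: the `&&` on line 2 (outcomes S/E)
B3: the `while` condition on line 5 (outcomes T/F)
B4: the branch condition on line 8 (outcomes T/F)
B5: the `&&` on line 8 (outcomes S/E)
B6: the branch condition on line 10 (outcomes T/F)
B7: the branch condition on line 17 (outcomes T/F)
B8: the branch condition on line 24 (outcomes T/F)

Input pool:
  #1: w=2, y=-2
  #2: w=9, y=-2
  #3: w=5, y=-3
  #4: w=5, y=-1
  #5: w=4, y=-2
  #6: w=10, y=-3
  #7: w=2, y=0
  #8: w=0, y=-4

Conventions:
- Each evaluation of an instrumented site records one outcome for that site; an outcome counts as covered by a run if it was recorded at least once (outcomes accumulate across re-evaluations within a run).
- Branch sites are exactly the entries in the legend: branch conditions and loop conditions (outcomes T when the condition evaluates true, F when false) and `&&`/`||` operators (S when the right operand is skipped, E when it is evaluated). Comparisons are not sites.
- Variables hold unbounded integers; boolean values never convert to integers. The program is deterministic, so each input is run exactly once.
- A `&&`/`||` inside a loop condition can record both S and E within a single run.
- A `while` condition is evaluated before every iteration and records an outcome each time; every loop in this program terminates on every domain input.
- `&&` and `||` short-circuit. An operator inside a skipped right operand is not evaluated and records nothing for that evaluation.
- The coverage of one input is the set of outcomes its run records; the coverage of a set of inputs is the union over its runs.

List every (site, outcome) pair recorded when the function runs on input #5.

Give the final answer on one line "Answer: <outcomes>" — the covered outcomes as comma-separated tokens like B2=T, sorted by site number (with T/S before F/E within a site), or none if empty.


Running input #5 (w=4, y=-2), event by event:
  B2->E, B1->T, B2->E, B1->T, B2->E, B1->T, B2->E, B1->T, B2->E, B1->T
  B2->E, B1->T, B2->E, B1->T, B2->S, B1->F, B3->T, B3->T, B3->T, B3->T
  B3->T, B3->T, B3->T, B3->F, B5->E, B4->T, B7->F, B8->F
distinct outcomes covered: B1=T, B1=F, B2=S, B2=E, B3=T, B3=F, B4=T, B5=E, B7=F, B8=F
Answer: B1=T, B1=F, B2=S, B2=E, B3=T, B3=F, B4=T, B5=E, B7=F, B8=F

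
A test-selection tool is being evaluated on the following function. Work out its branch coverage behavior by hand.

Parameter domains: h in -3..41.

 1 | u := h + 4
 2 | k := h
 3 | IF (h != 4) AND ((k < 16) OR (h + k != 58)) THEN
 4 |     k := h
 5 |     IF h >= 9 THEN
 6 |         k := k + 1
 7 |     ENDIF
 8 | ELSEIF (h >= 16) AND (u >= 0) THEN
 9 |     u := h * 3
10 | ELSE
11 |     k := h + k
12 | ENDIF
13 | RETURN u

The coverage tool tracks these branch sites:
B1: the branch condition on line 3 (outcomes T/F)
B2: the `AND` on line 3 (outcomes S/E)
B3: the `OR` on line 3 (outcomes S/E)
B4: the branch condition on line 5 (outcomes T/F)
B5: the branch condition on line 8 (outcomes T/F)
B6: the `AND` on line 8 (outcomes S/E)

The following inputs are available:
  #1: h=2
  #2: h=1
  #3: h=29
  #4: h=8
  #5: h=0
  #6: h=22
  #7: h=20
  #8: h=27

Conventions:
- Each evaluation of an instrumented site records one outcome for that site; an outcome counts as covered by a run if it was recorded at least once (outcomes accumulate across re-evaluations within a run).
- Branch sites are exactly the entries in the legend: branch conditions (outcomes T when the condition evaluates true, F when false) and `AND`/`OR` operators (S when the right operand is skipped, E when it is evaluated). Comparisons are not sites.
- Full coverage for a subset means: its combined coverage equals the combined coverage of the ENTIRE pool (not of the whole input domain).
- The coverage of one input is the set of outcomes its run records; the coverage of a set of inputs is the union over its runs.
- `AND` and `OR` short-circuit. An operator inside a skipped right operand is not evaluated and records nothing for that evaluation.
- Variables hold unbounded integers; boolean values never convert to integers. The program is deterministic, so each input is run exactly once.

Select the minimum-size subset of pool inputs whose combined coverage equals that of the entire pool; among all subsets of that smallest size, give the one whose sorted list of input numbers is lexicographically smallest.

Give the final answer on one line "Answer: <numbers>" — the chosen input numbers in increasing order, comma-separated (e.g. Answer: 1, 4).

run #1 (h=2) records B1=T, B2=E, B3=S, B4=F
run #2 (h=1) records B1=T, B2=E, B3=S, B4=F
run #3 (h=29) records B1=F, B2=E, B3=E, B5=T, B6=E
run #4 (h=8) records B1=T, B2=E, B3=S, B4=F
run #5 (h=0) records B1=T, B2=E, B3=S, B4=F
run #6 (h=22) records B1=T, B2=E, B3=E, B4=T
run #7 (h=20) records B1=T, B2=E, B3=E, B4=T
run #8 (h=27) records B1=T, B2=E, B3=E, B4=T
union over all inputs: B1=T, B1=F, B2=E, B3=S, B3=E, B4=T, B4=F, B5=T, B6=E (9 outcomes)
checked all size-1 subsets: none covers 9 outcomes (max 5/9)
checked all size-2 subsets: none covers 9 outcomes (max 8/9)
the canonical winner is {1, 3, 6}: size 3, full 9-outcome coverage, earliest index list among size-3 covers

Answer: 1, 3, 6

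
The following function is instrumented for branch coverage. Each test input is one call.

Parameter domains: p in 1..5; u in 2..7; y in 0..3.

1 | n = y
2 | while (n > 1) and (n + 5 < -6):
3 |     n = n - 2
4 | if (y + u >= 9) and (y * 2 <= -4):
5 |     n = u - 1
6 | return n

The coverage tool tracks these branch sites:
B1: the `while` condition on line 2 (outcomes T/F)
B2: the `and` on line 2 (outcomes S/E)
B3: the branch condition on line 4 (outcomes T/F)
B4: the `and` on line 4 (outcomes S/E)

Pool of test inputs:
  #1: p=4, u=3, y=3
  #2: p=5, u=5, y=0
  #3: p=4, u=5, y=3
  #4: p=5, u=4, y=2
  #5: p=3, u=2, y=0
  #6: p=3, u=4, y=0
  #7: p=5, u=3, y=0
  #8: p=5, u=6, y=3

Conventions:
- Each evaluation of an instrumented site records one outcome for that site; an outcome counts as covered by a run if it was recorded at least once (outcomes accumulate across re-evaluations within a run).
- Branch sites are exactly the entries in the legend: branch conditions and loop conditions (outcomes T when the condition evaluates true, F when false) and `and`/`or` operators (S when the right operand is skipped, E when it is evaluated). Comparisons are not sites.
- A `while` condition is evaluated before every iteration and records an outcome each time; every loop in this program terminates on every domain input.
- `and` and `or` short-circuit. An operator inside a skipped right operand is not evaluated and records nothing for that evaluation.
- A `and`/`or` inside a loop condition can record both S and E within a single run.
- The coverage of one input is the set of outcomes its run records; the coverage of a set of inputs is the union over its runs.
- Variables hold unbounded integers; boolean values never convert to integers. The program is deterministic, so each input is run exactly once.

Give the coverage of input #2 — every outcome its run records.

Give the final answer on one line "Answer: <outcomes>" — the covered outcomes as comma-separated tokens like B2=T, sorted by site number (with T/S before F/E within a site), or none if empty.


Event log for input #2 (p=5, u=5, y=0):
  B2->S, B1->F, B4->S, B3->F
as a set, this run covers: B1=F, B2=S, B3=F, B4=S
Answer: B1=F, B2=S, B3=F, B4=S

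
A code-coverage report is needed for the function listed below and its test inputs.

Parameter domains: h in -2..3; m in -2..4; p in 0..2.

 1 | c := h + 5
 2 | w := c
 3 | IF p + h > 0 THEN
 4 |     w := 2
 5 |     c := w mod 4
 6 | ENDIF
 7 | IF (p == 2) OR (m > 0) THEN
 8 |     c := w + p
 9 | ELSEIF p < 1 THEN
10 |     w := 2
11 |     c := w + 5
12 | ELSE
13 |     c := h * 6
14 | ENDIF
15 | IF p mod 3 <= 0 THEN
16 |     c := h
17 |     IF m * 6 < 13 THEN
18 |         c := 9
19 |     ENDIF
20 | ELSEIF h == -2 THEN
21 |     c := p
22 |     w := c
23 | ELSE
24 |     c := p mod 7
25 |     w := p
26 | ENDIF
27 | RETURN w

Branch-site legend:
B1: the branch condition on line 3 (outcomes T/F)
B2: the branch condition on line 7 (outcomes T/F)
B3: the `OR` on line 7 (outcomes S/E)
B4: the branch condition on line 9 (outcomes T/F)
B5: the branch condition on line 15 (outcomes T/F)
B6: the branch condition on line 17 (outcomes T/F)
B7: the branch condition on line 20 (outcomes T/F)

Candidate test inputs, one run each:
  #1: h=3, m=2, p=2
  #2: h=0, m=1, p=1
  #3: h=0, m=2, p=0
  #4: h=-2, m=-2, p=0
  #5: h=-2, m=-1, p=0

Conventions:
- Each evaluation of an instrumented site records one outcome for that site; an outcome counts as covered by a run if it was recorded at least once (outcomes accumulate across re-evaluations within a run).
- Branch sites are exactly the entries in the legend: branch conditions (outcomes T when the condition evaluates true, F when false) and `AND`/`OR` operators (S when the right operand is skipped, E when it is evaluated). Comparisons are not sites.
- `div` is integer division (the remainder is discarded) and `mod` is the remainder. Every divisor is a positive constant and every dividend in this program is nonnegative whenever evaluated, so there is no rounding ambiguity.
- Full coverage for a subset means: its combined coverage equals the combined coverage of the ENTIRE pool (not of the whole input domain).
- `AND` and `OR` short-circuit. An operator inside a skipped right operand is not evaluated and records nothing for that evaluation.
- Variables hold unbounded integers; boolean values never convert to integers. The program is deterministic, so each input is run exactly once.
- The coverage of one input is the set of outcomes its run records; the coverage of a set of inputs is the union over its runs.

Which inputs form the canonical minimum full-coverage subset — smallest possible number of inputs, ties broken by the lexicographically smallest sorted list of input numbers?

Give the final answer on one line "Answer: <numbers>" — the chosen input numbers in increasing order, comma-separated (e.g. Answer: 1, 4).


input #1, h=3, m=2, p=2: events B1->T, B3->S, B2->T, B5->F, B7->F; outcomes B1=T, B2=T, B3=S, B5=F, B7=F
input #2, h=0, m=1, p=1: events B1->T, B3->E, B2->T, B5->F, B7->F; outcomes B1=T, B2=T, B3=E, B5=F, B7=F
input #3, h=0, m=2, p=0: events B1->F, B3->E, B2->T, B5->T, B6->T; outcomes B1=F, B2=T, B3=E, B5=T, B6=T
input #4, h=-2, m=-2, p=0: events B1->F, B3->E, B2->F, B4->T, B5->T, B6->T; outcomes B1=F, B2=F, B3=E, B4=T, B5=T, B6=T
input #5, h=-2, m=-1, p=0: events B1->F, B3->E, B2->F, B4->T, B5->T, B6->T; outcomes B1=F, B2=F, B3=E, B4=T, B5=T, B6=T
union over all inputs: B1=T, B1=F, B2=T, B2=F, B3=S, B3=E, B4=T, B5=T, B5=F, B6=T, B7=F (11 outcomes)
size 1 is not enough: best union over all size-1 subsets is 6/11
size 2: inputs {1, 4} cover all 11 outcomes, and no lexicographically smaller subset of this size does
Answer: 1, 4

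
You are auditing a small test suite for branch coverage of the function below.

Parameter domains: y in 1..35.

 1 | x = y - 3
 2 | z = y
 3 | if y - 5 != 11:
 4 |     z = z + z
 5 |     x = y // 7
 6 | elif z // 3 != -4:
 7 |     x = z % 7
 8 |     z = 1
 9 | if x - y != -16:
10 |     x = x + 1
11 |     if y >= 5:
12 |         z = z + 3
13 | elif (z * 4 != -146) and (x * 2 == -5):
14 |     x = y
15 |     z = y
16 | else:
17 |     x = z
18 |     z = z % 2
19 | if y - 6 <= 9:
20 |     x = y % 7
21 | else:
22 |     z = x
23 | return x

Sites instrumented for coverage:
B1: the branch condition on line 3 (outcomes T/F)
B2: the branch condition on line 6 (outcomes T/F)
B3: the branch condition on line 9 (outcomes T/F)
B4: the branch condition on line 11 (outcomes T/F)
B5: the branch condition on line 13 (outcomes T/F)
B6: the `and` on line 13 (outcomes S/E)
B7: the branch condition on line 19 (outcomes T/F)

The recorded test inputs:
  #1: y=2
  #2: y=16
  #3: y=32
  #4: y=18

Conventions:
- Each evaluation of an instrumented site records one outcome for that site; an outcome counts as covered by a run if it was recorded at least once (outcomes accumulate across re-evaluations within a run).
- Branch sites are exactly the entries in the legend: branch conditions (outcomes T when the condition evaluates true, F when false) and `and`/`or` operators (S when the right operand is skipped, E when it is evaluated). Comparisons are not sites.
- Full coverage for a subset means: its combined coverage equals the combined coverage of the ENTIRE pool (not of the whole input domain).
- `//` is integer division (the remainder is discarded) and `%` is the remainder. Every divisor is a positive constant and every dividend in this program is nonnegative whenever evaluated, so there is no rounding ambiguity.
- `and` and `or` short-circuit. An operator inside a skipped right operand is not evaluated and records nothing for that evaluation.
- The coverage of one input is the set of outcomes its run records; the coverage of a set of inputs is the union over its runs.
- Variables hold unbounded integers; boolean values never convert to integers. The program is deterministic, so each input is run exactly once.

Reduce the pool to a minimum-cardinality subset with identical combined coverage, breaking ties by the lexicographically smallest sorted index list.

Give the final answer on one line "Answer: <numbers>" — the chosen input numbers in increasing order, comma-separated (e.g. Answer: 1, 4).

run #1 (y=2) runs B1->T, B3->T, B4->F, B7->T; records B1=T, B3=T, B4=F, B7=T
run #2 (y=16) runs B1->F, B2->T, B3->T, B4->T, B7->F; records B1=F, B2=T, B3=T, B4=T, B7=F
run #3 (y=32) runs B1->T, B3->T, B4->T, B7->F; records B1=T, B3=T, B4=T, B7=F
run #4 (y=18) runs B1->T, B3->F, B6->E, B5->F, B7->F; records B1=T, B3=F, B5=F, B6=E, B7=F
together the pool reaches 11 outcomes: B1=T, B1=F, B2=T, B3=T, B3=F, B4=T, B4=F, B5=F, B6=E, B7=T, B7=F
checked all size-1 subsets: none covers 11 outcomes (max 5/11)
checked all size-2 subsets: none covers 11 outcomes (max 9/11)
inputs {1, 2, 4} (size 3) cover everything; no size-3 subset with a lexicographically smaller index list covers all 11

Answer: 1, 2, 4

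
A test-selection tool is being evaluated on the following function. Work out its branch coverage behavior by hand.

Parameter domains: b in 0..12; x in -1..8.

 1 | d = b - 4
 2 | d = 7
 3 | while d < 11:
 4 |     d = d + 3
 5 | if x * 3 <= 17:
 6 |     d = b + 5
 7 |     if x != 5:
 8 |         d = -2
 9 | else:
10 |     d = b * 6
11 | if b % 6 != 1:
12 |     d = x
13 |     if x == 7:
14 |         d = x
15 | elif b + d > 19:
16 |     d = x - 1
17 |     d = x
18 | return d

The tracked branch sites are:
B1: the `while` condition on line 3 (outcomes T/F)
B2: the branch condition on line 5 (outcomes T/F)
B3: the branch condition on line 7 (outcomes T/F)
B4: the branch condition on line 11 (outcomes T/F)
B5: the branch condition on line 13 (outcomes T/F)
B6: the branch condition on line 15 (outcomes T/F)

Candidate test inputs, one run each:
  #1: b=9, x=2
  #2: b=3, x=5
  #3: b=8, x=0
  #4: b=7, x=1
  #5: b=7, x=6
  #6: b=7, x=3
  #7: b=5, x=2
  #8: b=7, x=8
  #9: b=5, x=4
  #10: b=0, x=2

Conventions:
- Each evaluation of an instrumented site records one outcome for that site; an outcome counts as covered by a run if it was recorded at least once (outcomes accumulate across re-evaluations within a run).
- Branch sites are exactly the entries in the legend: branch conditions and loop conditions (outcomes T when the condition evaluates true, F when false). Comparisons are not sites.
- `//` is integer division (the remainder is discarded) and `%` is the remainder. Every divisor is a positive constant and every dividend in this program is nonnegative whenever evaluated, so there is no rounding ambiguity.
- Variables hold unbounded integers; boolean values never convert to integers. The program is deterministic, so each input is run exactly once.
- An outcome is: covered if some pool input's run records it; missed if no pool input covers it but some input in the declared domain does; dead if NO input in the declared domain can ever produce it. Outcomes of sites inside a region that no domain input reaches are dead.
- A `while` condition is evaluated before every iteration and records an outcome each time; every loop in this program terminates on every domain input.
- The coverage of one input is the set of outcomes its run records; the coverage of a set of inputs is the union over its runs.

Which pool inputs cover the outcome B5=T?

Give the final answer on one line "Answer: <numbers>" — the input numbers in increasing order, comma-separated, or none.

input #1 (b=9, x=2): misses B5=T
input #2 (b=3, x=5): misses B5=T
input #3 (b=8, x=0): misses B5=T
input #4 (b=7, x=1): misses B5=T
input #5 (b=7, x=6): misses B5=T
input #6 (b=7, x=3): misses B5=T
input #7 (b=5, x=2): misses B5=T
input #8 (b=7, x=8): misses B5=T
input #9 (b=5, x=4): misses B5=T
input #10 (b=0, x=2): misses B5=T

Answer: none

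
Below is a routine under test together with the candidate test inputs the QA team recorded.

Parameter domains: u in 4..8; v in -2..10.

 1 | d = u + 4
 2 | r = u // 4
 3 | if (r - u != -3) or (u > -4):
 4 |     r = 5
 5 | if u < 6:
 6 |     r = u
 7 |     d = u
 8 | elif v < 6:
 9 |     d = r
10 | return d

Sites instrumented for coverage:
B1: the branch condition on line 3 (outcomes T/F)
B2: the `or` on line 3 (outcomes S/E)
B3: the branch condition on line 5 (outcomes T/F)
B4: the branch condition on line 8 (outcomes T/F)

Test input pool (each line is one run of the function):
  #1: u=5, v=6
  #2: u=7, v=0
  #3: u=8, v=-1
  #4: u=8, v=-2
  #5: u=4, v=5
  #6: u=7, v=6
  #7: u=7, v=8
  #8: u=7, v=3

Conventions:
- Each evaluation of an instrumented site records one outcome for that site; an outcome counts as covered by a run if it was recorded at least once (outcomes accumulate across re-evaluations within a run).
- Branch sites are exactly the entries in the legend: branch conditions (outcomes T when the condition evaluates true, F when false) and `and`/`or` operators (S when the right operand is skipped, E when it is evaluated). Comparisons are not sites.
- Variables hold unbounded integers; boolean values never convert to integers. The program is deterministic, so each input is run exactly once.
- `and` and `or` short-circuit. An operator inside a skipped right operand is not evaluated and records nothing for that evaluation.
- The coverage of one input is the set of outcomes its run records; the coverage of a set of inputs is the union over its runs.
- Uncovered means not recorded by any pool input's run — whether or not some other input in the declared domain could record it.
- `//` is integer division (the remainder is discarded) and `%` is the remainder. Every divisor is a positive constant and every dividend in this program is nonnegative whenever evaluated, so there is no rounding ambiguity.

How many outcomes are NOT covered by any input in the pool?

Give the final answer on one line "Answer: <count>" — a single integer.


#1 (u=5, v=6) -> covered: B1=T, B2=S, B3=T
#2 (u=7, v=0) -> covered: B1=T, B2=S, B3=F, B4=T
#3 (u=8, v=-1) -> covered: B1=T, B2=S, B3=F, B4=T
#4 (u=8, v=-2) -> covered: B1=T, B2=S, B3=F, B4=T
#5 (u=4, v=5) -> covered: B1=T, B2=E, B3=T
#6 (u=7, v=6) -> covered: B1=T, B2=S, B3=F, B4=F
#7 (u=7, v=8) -> covered: B1=T, B2=S, B3=F, B4=F
#8 (u=7, v=3) -> covered: B1=T, B2=S, B3=F, B4=T
union over the pool: B1=T, B2=S, B2=E, B3=T, B3=F, B4=T, B4=F
uncovered (1 of 8): B1=F
Answer: 1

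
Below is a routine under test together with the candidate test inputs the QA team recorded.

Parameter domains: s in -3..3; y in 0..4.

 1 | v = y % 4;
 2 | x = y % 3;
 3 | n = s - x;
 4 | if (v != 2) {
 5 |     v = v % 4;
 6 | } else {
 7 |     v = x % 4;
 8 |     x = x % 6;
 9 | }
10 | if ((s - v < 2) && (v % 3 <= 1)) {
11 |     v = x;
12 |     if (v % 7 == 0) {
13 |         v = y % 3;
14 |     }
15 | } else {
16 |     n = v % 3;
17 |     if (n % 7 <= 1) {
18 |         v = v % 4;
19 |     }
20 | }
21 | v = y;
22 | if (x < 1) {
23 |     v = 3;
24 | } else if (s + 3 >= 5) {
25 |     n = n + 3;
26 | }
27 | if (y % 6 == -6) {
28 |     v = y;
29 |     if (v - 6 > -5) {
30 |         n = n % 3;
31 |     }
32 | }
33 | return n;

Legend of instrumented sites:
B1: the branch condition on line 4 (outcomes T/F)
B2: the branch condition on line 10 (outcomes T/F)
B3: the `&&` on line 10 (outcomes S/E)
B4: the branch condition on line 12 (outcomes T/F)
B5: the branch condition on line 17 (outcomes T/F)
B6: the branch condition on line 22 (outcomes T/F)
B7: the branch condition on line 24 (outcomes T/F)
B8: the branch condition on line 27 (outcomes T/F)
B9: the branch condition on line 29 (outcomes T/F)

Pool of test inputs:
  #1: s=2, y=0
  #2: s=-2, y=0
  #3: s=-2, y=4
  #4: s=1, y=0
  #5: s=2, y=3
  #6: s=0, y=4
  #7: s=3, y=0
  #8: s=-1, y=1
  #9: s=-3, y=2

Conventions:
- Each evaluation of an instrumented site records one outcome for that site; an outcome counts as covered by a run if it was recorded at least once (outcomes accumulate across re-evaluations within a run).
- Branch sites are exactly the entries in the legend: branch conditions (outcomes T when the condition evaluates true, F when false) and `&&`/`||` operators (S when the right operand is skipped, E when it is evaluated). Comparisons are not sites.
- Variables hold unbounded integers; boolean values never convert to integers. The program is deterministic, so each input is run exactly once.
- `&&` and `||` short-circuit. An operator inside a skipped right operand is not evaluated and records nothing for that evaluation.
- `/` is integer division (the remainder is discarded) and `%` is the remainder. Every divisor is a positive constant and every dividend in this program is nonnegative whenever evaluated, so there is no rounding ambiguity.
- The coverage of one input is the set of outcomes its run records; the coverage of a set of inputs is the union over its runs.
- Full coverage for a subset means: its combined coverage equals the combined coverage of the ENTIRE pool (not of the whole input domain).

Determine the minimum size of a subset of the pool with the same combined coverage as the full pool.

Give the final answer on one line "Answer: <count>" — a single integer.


input #1, s=2, y=0: events B1->T, B3->S, B2->F, B5->T, B6->T, B8->F; outcomes B1=T, B2=F, B3=S, B5=T, B6=T, B8=F
input #2, s=-2, y=0: events B1->T, B3->E, B2->T, B4->T, B6->T, B8->F; outcomes B1=T, B2=T, B3=E, B4=T, B6=T, B8=F
input #3, s=-2, y=4: events B1->T, B3->E, B2->T, B4->F, B6->F, B7->F, B8->F; outcomes B1=T, B2=T, B3=E, B4=F, B6=F, B7=F, B8=F
input #4, s=1, y=0: events B1->T, B3->E, B2->T, B4->T, B6->T, B8->F; outcomes B1=T, B2=T, B3=E, B4=T, B6=T, B8=F
input #5, s=2, y=3: events B1->T, B3->E, B2->T, B4->T, B6->T, B8->F; outcomes B1=T, B2=T, B3=E, B4=T, B6=T, B8=F
input #6, s=0, y=4: events B1->T, B3->E, B2->T, B4->F, B6->F, B7->F, B8->F; outcomes B1=T, B2=T, B3=E, B4=F, B6=F, B7=F, B8=F
input #7, s=3, y=0: events B1->T, B3->S, B2->F, B5->T, B6->T, B8->F; outcomes B1=T, B2=F, B3=S, B5=T, B6=T, B8=F
input #8, s=-1, y=1: events B1->T, B3->E, B2->T, B4->F, B6->F, B7->F, B8->F; outcomes B1=T, B2=T, B3=E, B4=F, B6=F, B7=F, B8=F
input #9, s=-3, y=2: events B1->F, B3->E, B2->F, B5->F, B6->F, B7->F, B8->F; outcomes B1=F, B2=F, B3=E, B5=F, B6=F, B7=F, B8=F
the full pool covers 14 outcomes: B1=T, B1=F, B2=T, B2=F, B3=S, B3=E, B4=T, B4=F, B5=T, B5=F, B6=T, B6=F, B7=F, B8=F
every size-1 subset falls short of the 14 outcomes (best: 7/14)
every size-2 subset falls short of the 14 outcomes (best: 11/14)
every size-3 subset falls short of the 14 outcomes (best: 13/14)
the canonical winner is {1, 2, 3, 9}: size 4, full 14-outcome coverage, earliest index list among size-4 covers
Answer: 4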